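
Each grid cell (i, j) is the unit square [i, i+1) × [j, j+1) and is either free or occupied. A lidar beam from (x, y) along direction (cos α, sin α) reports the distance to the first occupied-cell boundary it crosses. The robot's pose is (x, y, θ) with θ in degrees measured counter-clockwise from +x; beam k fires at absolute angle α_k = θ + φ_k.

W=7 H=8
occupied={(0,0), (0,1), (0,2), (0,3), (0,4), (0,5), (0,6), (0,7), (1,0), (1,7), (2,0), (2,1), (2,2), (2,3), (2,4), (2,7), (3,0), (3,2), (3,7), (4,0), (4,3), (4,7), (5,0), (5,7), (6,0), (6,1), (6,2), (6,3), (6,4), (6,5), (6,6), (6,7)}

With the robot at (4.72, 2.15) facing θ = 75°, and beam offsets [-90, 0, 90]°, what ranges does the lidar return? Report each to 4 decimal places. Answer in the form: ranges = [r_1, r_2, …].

ranges = [1.3252, 0.8800, 0.7454]

beam 1: φ=-90°, α=345°
  d=(0.9659,-0.2588)  start (4,2)  tX=0.2899 tY=0.5796  stride 1/|dx|=1.0353 1/|dy|=3.8637
    cross x-line → (5,2), t=0.2899
    cross y-line → (5,1), t=0.5796
    cross x-line → (6,1), t=1.3252 (wall)
  → r_1 = 1.3252
beam 2: φ=0°, α=75°
  d=(0.2588,0.9659)  start (4,2)  tX=1.0818 tY=0.8800  stride 1/|dx|=3.8637 1/|dy|=1.0353
    cross y-line → (4,3), t=0.8800 (wall)
  → r_2 = 0.8800
beam 3: φ=90°, α=165°
  d=(-0.9659,0.2588)  start (4,2)  tX=0.7454 tY=3.2841  stride 1/|dx|=1.0353 1/|dy|=3.8637
    cross x-line → (3,2), t=0.7454 (wall)
  → r_3 = 0.7454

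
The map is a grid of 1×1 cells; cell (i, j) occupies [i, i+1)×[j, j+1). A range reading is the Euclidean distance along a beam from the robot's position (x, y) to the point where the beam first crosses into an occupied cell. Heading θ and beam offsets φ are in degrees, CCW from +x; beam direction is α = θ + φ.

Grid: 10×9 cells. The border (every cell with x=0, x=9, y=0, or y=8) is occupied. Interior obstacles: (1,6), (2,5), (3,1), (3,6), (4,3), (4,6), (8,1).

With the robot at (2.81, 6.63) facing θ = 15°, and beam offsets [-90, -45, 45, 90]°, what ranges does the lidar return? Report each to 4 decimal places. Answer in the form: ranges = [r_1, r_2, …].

ranges = [0.6522, 0.2194, 0.3800, 1.4183]

beam 1: φ=-90°, α=285°
  dir = (cos 285°, sin 285°) = (0.2588, -0.9659); from cell (2,6)
  next x-line at t=0.7341, next y-line at t=0.6522; Δt_x=3.8637, Δt_y=1.0353
    y: enter (2,5) at t=0.6522 ← occupied
  → r_1 = 0.6522
beam 2: φ=-45°, α=330°
  dir = (cos 330°, sin 330°) = (0.8660, -0.5000); from cell (2,6)
  next x-line at t=0.2194, next y-line at t=1.2600; Δt_x=1.1547, Δt_y=2.0000
    x: enter (3,6) at t=0.2194 ← occupied
  → r_2 = 0.2194
beam 3: φ=45°, α=60°
  dir = (cos 60°, sin 60°) = (0.5000, 0.8660); from cell (2,6)
  next x-line at t=0.3800, next y-line at t=0.4272; Δt_x=2.0000, Δt_y=1.1547
    x: enter (3,6) at t=0.3800 ← occupied
  → r_3 = 0.3800
beam 4: φ=90°, α=105°
  dir = (cos 105°, sin 105°) = (-0.2588, 0.9659); from cell (2,6)
  next x-line at t=3.1296, next y-line at t=0.3831; Δt_x=3.8637, Δt_y=1.0353
    y: enter (2,7) at t=0.3831
    y: enter (2,8) at t=1.4183 ← occupied
  → r_4 = 1.4183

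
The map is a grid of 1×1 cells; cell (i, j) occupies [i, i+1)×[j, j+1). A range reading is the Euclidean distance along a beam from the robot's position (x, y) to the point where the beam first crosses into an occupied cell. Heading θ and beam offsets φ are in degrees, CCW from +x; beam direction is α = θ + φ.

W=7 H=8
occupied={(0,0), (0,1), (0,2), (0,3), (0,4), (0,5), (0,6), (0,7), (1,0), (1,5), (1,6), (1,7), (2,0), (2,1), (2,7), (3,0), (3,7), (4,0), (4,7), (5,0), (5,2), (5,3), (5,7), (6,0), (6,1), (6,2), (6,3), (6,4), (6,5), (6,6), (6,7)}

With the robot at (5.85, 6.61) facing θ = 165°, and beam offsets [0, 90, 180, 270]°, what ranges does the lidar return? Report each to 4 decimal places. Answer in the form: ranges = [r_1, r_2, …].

ranges = [1.5068, 2.7021, 0.1553, 0.4038]

beam 1: φ=0°, α=165°
  direction (-0.9659, 0.2588); cell (5,6); t to first gridline: x 0.8800, y 1.5068 (then +1.0353 / +3.8637)
    (4,6) via x @ 0.8800
    (4,7) via y @ 1.5068  # hit
  → r_1 = 1.5068
beam 2: φ=90°, α=255°
  direction (-0.2588, -0.9659); cell (5,6); t to first gridline: x 3.2841, y 0.6315 (then +3.8637 / +1.0353)
    (5,5) via y @ 0.6315
    (5,4) via y @ 1.6668
    (5,3) via y @ 2.7021  # hit
  → r_2 = 2.7021
beam 3: φ=180°, α=345°
  direction (0.9659, -0.2588); cell (5,6); t to first gridline: x 0.1553, y 2.3569 (then +1.0353 / +3.8637)
    (6,6) via x @ 0.1553  # hit
  → r_3 = 0.1553
beam 4: φ=270°, α=75°
  direction (0.2588, 0.9659); cell (5,6); t to first gridline: x 0.5796, y 0.4038 (then +3.8637 / +1.0353)
    (5,7) via y @ 0.4038  # hit
  → r_4 = 0.4038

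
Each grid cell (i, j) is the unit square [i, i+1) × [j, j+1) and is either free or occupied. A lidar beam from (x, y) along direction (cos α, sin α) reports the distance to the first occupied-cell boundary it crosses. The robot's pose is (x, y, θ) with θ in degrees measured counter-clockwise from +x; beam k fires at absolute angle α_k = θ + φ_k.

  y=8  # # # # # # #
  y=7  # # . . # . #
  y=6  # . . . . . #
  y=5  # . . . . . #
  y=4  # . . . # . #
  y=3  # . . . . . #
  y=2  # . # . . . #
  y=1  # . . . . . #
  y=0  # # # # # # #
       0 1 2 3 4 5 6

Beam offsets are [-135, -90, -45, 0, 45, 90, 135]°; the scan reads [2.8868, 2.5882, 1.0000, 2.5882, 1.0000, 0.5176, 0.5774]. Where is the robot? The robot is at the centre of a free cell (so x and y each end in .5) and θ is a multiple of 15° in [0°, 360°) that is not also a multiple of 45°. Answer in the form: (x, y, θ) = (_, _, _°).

(x, y, θ) = (3.5, 1.5, 165°)

Candidates: 31 free-cell centres × 16 headings = 496 poses. Raycast each; keep the one whose scan matches to 4 dp.
  (2.5, 7.5, 210°): beam 1 = 0.5176 ≠ 2.8868 ✗
  (1.5, 1.5, 165°): beam 1 = 1.0000 ≠ 2.8868 ✗
  (4.5, 6.5, 345°): beam 1 = 4.0415 ≠ 2.8868 ✗
  (5.5, 6.5, 210°): beam 1 = 1.5529 ≠ 2.8868 ✗
  (1.5, 4.5, 75°): beam 1 = 1.7321 ≠ 2.8868 ✗
  …
  (3.5, 1.5, 165°): r_1=2.8868, r_2=2.5882, r_3=1.0000, r_4=2.5882, r_5=1.0000, r_6=0.5176, r_7=0.5774 — all match ✓
Unique over the lattice → pose = (3.5, 1.5, 165°).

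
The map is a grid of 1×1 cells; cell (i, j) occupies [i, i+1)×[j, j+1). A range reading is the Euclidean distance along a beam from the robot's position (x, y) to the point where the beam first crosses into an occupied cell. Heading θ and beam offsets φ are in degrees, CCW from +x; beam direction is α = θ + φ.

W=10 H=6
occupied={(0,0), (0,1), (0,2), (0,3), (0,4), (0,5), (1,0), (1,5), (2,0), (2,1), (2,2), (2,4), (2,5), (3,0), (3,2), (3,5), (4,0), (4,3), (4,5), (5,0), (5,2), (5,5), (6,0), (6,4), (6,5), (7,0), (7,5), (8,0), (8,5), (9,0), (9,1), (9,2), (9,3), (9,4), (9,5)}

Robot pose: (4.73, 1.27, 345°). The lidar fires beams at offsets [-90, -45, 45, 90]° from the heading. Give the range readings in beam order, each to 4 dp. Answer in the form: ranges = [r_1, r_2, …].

beam 1: φ=-90°, α=255°
  d=(-0.2588,-0.9659)  start (4,1)  tX=2.8205 tY=0.2795  stride 1/|dx|=3.8637 1/|dy|=1.0353
    cross y-line → (4,0), t=0.2795 (wall)
  → r_1 = 0.2795
beam 2: φ=-45°, α=300°
  d=(0.5000,-0.8660)  start (4,1)  tX=0.5400 tY=0.3118  stride 1/|dx|=2.0000 1/|dy|=1.1547
    cross y-line → (4,0), t=0.3118 (wall)
  → r_2 = 0.3118
beam 3: φ=45°, α=30°
  d=(0.8660,0.5000)  start (4,1)  tX=0.3118 tY=1.4600  stride 1/|dx|=1.1547 1/|dy|=2.0000
    cross x-line → (5,1), t=0.3118
    cross y-line → (5,2), t=1.4600 (wall)
  → r_3 = 1.4600
beam 4: φ=90°, α=75°
  d=(0.2588,0.9659)  start (4,1)  tX=1.0432 tY=0.7558  stride 1/|dx|=3.8637 1/|dy|=1.0353
    cross y-line → (4,2), t=0.7558
    cross x-line → (5,2), t=1.0432 (wall)
  → r_4 = 1.0432

ranges = [0.2795, 0.3118, 1.4600, 1.0432]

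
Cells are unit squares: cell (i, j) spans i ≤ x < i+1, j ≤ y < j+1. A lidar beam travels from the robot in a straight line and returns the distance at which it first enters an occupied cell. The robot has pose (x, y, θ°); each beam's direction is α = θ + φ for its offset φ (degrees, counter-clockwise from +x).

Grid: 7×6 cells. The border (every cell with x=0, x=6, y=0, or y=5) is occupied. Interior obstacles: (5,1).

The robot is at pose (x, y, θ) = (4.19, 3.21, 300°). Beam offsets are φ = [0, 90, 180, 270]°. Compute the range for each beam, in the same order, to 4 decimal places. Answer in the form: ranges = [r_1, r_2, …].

ranges = [1.6200, 2.0900, 2.0669, 3.6835]

beam 1: φ=0°, α=300°
  d=(0.5000,-0.8660)  start (4,3)  tX=1.6200 tY=0.2425  stride 1/|dx|=2.0000 1/|dy|=1.1547
    cross y-line → (4,2), t=0.2425
    cross y-line → (4,1), t=1.3972
    cross x-line → (5,1), t=1.6200 (wall)
  → r_1 = 1.6200
beam 2: φ=90°, α=30°
  d=(0.8660,0.5000)  start (4,3)  tX=0.9353 tY=1.5800  stride 1/|dx|=1.1547 1/|dy|=2.0000
    cross x-line → (5,3), t=0.9353
    cross y-line → (5,4), t=1.5800
    cross x-line → (6,4), t=2.0900 (wall)
  → r_2 = 2.0900
beam 3: φ=180°, α=120°
  d=(-0.5000,0.8660)  start (4,3)  tX=0.3800 tY=0.9122  stride 1/|dx|=2.0000 1/|dy|=1.1547
    cross x-line → (3,3), t=0.3800
    cross y-line → (3,4), t=0.9122
    cross y-line → (3,5), t=2.0669 (wall)
  → r_3 = 2.0669
beam 4: φ=270°, α=210°
  d=(-0.8660,-0.5000)  start (4,3)  tX=0.2194 tY=0.4200  stride 1/|dx|=1.1547 1/|dy|=2.0000
    cross x-line → (3,3), t=0.2194
    cross y-line → (3,2), t=0.4200
    cross x-line → (2,2), t=1.3741
    cross y-line → (2,1), t=2.4200
    cross x-line → (1,1), t=2.5288
    cross x-line → (0,1), t=3.6835 (wall)
  → r_4 = 3.6835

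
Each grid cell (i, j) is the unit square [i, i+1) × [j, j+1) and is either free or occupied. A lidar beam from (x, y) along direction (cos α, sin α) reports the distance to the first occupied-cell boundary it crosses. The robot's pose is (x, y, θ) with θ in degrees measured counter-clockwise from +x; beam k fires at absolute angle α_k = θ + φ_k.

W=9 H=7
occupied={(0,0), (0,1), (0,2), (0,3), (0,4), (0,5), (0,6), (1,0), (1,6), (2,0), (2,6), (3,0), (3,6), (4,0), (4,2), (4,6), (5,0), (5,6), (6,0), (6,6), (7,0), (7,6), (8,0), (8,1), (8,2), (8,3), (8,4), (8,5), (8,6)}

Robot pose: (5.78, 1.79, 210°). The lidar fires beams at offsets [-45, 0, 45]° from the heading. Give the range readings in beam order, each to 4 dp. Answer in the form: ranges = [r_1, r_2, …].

ranges = [0.8114, 1.5800, 0.8179]

beam 1: φ=-45°, α=165°
  d=(-0.9659,0.2588)  start (5,1)  tX=0.8075 tY=0.8114  stride 1/|dx|=1.0353 1/|dy|=3.8637
    cross x-line → (4,1), t=0.8075
    cross y-line → (4,2), t=0.8114 (wall)
  → r_1 = 0.8114
beam 2: φ=0°, α=210°
  d=(-0.8660,-0.5000)  start (5,1)  tX=0.9007 tY=1.5800  stride 1/|dx|=1.1547 1/|dy|=2.0000
    cross x-line → (4,1), t=0.9007
    cross y-line → (4,0), t=1.5800 (wall)
  → r_2 = 1.5800
beam 3: φ=45°, α=255°
  d=(-0.2588,-0.9659)  start (5,1)  tX=3.0137 tY=0.8179  stride 1/|dx|=3.8637 1/|dy|=1.0353
    cross y-line → (5,0), t=0.8179 (wall)
  → r_3 = 0.8179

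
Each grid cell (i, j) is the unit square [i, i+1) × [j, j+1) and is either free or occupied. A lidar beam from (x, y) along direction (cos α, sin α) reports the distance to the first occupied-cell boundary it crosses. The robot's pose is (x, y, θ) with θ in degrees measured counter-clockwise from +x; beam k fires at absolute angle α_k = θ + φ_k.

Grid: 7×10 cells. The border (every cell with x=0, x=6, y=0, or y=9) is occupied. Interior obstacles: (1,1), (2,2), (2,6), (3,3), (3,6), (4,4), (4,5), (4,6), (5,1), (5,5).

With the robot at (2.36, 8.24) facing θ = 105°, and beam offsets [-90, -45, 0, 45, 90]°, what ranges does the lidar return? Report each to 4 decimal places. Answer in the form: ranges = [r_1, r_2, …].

ranges = [2.9364, 0.8776, 0.7868, 1.5200, 1.4080]

beam 1: φ=-90°, α=15°
  dir = (cos 15°, sin 15°) = (0.9659, 0.2588); from cell (2,8)
  next x-line at t=0.6626, next y-line at t=2.9364; Δt_x=1.0353, Δt_y=3.8637
    x: enter (3,8) at t=0.6626
    x: enter (4,8) at t=1.6979
    x: enter (5,8) at t=2.7331
    y: enter (5,9) at t=2.9364 ← occupied
  → r_1 = 2.9364
beam 2: φ=-45°, α=60°
  dir = (cos 60°, sin 60°) = (0.5000, 0.8660); from cell (2,8)
  next x-line at t=1.2800, next y-line at t=0.8776; Δt_x=2.0000, Δt_y=1.1547
    y: enter (2,9) at t=0.8776 ← occupied
  → r_2 = 0.8776
beam 3: φ=0°, α=105°
  dir = (cos 105°, sin 105°) = (-0.2588, 0.9659); from cell (2,8)
  next x-line at t=1.3909, next y-line at t=0.7868; Δt_x=3.8637, Δt_y=1.0353
    y: enter (2,9) at t=0.7868 ← occupied
  → r_3 = 0.7868
beam 4: φ=45°, α=150°
  dir = (cos 150°, sin 150°) = (-0.8660, 0.5000); from cell (2,8)
  next x-line at t=0.4157, next y-line at t=1.5200; Δt_x=1.1547, Δt_y=2.0000
    x: enter (1,8) at t=0.4157
    y: enter (1,9) at t=1.5200 ← occupied
  → r_4 = 1.5200
beam 5: φ=90°, α=195°
  dir = (cos 195°, sin 195°) = (-0.9659, -0.2588); from cell (2,8)
  next x-line at t=0.3727, next y-line at t=0.9273; Δt_x=1.0353, Δt_y=3.8637
    x: enter (1,8) at t=0.3727
    y: enter (1,7) at t=0.9273
    x: enter (0,7) at t=1.4080 ← occupied
  → r_5 = 1.4080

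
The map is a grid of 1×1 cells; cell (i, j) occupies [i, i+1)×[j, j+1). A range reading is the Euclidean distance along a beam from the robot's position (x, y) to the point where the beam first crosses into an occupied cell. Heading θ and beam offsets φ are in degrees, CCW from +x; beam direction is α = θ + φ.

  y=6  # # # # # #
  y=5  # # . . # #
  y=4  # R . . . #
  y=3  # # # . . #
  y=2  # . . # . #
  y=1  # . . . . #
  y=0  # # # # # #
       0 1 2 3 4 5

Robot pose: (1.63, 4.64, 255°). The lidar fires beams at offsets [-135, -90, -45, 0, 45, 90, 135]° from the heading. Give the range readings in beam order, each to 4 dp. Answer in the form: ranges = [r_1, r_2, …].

ranges = [0.4157, 0.6522, 0.7275, 0.6626, 0.7390, 3.4889, 2.7200]

beam 1: φ=-135°, α=120°
  cosα=-0.5000 sinα=0.8660 | (1,4) | tMaxX 1.2600 tMaxY 0.4157 | tΔX 2.0000 tΔY 1.1547
    t=0.4157 [y] (1,5) — stop
  → r_1 = 0.4157
beam 2: φ=-90°, α=165°
  cosα=-0.9659 sinα=0.2588 | (1,4) | tMaxX 0.6522 tMaxY 1.3909 | tΔX 1.0353 tΔY 3.8637
    t=0.6522 [x] (0,4) — stop
  → r_2 = 0.6522
beam 3: φ=-45°, α=210°
  cosα=-0.8660 sinα=-0.5000 | (1,4) | tMaxX 0.7275 tMaxY 1.2800 | tΔX 1.1547 tΔY 2.0000
    t=0.7275 [x] (0,4) — stop
  → r_3 = 0.7275
beam 4: φ=0°, α=255°
  cosα=-0.2588 sinα=-0.9659 | (1,4) | tMaxX 2.4341 tMaxY 0.6626 | tΔX 3.8637 tΔY 1.0353
    t=0.6626 [y] (1,3) — stop
  → r_4 = 0.6626
beam 5: φ=45°, α=300°
  cosα=0.5000 sinα=-0.8660 | (1,4) | tMaxX 0.7400 tMaxY 0.7390 | tΔX 2.0000 tΔY 1.1547
    t=0.7390 [y] (1,3) — stop
  → r_5 = 0.7390
beam 6: φ=90°, α=345°
  cosα=0.9659 sinα=-0.2588 | (1,4) | tMaxX 0.3831 tMaxY 2.4728 | tΔX 1.0353 tΔY 3.8637
    t=0.3831 [x] (2,4)
    t=1.4183 [x] (3,4)
    t=2.4536 [x] (4,4)
    t=2.4728 [y] (4,3)
    t=3.4889 [x] (5,3) — stop
  → r_6 = 3.4889
beam 7: φ=135°, α=30°
  cosα=0.8660 sinα=0.5000 | (1,4) | tMaxX 0.4272 tMaxY 0.7200 | tΔX 1.1547 tΔY 2.0000
    t=0.4272 [x] (2,4)
    t=0.7200 [y] (2,5)
    t=1.5819 [x] (3,5)
    t=2.7200 [y] (3,6) — stop
  → r_7 = 2.7200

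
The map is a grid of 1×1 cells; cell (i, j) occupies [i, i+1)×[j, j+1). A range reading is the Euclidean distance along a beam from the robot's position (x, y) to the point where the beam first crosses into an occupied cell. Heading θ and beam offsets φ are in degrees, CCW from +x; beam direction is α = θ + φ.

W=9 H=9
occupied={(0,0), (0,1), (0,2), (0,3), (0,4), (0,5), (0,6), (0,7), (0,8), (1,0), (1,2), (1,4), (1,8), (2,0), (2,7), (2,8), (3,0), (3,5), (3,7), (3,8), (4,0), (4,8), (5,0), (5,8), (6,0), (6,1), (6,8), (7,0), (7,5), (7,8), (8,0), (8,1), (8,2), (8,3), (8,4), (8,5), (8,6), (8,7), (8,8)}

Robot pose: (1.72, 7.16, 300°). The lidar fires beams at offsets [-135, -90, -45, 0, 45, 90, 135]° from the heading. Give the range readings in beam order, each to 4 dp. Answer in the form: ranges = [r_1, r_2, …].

ranges = [0.7454, 0.8314, 2.2362, 7.1130, 0.2899, 0.3233, 0.8696]

beam 1: φ=-135°, α=165°
  direction (-0.9659, 0.2588); cell (1,7); t to first gridline: x 0.7454, y 3.2455 (then +1.0353 / +3.8637)
    (0,7) via x @ 0.7454  # hit
  → r_1 = 0.7454
beam 2: φ=-90°, α=210°
  direction (-0.8660, -0.5000); cell (1,7); t to first gridline: x 0.8314, y 0.3200 (then +1.1547 / +2.0000)
    (1,6) via y @ 0.3200
    (0,6) via x @ 0.8314  # hit
  → r_2 = 0.8314
beam 3: φ=-45°, α=255°
  direction (-0.2588, -0.9659); cell (1,7); t to first gridline: x 2.7819, y 0.1656 (then +3.8637 / +1.0353)
    (1,6) via y @ 0.1656
    (1,5) via y @ 1.2009
    (1,4) via y @ 2.2362  # hit
  → r_3 = 2.2362
beam 4: φ=0°, α=300°
  direction (0.5000, -0.8660); cell (1,7); t to first gridline: x 0.5600, y 0.1848 (then +2.0000 / +1.1547)
    (1,6) via y @ 0.1848
    (2,6) via x @ 0.5600
    (2,5) via y @ 1.3395
    (2,4) via y @ 2.4942
    (3,4) via x @ 2.5600
    (3,3) via y @ 3.6489
    (4,3) via x @ 4.5600
    (4,2) via y @ 4.8036
    (4,1) via y @ 5.9583
    (5,1) via x @ 6.5600
    (5,0) via y @ 7.1130  # hit
  → r_4 = 7.1130
beam 5: φ=45°, α=345°
  direction (0.9659, -0.2588); cell (1,7); t to first gridline: x 0.2899, y 0.6182 (then +1.0353 / +3.8637)
    (2,7) via x @ 0.2899  # hit
  → r_5 = 0.2899
beam 6: φ=90°, α=30°
  direction (0.8660, 0.5000); cell (1,7); t to first gridline: x 0.3233, y 1.6800 (then +1.1547 / +2.0000)
    (2,7) via x @ 0.3233  # hit
  → r_6 = 0.3233
beam 7: φ=135°, α=75°
  direction (0.2588, 0.9659); cell (1,7); t to first gridline: x 1.0818, y 0.8696 (then +3.8637 / +1.0353)
    (1,8) via y @ 0.8696  # hit
  → r_7 = 0.8696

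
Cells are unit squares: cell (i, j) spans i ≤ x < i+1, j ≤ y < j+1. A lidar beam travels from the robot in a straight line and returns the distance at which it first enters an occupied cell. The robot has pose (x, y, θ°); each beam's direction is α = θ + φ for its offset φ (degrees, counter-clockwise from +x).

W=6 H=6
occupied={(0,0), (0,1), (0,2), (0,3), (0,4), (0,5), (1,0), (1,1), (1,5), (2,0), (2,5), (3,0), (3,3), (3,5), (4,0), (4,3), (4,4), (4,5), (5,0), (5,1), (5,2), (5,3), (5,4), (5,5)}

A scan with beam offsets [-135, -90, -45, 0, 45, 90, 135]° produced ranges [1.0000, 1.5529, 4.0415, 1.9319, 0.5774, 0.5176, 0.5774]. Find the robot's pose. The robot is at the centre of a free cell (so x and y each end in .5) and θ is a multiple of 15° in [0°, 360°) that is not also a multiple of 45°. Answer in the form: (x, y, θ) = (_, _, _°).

Candidates: 12 free-cell centres × 16 headings = 192 poses. Raycast each; keep the one whose scan matches to 4 dp.
  (2.5, 3.5, 165°): beam 1 = 0.5774 ≠ 1.0000 ✗
  (3.5, 1.5, 345°): beam 2 = 0.5176 ≠ 1.5529 ✗
  (1.5, 4.5, 285°): beam 1 = 0.5774 ≠ 1.0000 ✗
  …
  (4.5, 1.5, 195°): r_1=1.0000, r_2=1.5529, r_3=4.0415, r_4=1.9319, r_5=0.5774, r_6=0.5176, r_7=0.5774 — all match ✓
Unique over the lattice → pose = (4.5, 1.5, 195°).

(x, y, θ) = (4.5, 1.5, 195°)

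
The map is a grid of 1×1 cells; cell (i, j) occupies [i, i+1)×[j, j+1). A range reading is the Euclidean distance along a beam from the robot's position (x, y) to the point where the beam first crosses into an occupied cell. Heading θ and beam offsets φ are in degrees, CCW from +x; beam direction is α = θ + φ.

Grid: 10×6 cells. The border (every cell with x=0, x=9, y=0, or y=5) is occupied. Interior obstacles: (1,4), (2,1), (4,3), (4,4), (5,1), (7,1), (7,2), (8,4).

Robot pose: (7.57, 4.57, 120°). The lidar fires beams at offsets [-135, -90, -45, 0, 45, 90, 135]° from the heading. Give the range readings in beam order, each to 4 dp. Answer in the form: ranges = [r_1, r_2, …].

ranges = [0.4452, 0.4965, 0.4452, 0.4965, 1.6614, 2.9676, 1.6254]

beam 1: φ=-135°, α=345°
  d=(0.9659,-0.2588)  start (7,4)  tX=0.4452 tY=2.2023  stride 1/|dx|=1.0353 1/|dy|=3.8637
    cross x-line → (8,4), t=0.4452 (wall)
  → r_1 = 0.4452
beam 2: φ=-90°, α=30°
  d=(0.8660,0.5000)  start (7,4)  tX=0.4965 tY=0.8600  stride 1/|dx|=1.1547 1/|dy|=2.0000
    cross x-line → (8,4), t=0.4965 (wall)
  → r_2 = 0.4965
beam 3: φ=-45°, α=75°
  d=(0.2588,0.9659)  start (7,4)  tX=1.6614 tY=0.4452  stride 1/|dx|=3.8637 1/|dy|=1.0353
    cross y-line → (7,5), t=0.4452 (wall)
  → r_3 = 0.4452
beam 4: φ=0°, α=120°
  d=(-0.5000,0.8660)  start (7,4)  tX=1.1400 tY=0.4965  stride 1/|dx|=2.0000 1/|dy|=1.1547
    cross y-line → (7,5), t=0.4965 (wall)
  → r_4 = 0.4965
beam 5: φ=45°, α=165°
  d=(-0.9659,0.2588)  start (7,4)  tX=0.5901 tY=1.6614  stride 1/|dx|=1.0353 1/|dy|=3.8637
    cross x-line → (6,4), t=0.5901
    cross x-line → (5,4), t=1.6254
    cross y-line → (5,5), t=1.6614 (wall)
  → r_5 = 1.6614
beam 6: φ=90°, α=210°
  d=(-0.8660,-0.5000)  start (7,4)  tX=0.6582 tY=1.1400  stride 1/|dx|=1.1547 1/|dy|=2.0000
    cross x-line → (6,4), t=0.6582
    cross y-line → (6,3), t=1.1400
    cross x-line → (5,3), t=1.8129
    cross x-line → (4,3), t=2.9676 (wall)
  → r_6 = 2.9676
beam 7: φ=135°, α=255°
  d=(-0.2588,-0.9659)  start (7,4)  tX=2.2023 tY=0.5901  stride 1/|dx|=3.8637 1/|dy|=1.0353
    cross y-line → (7,3), t=0.5901
    cross y-line → (7,2), t=1.6254 (wall)
  → r_7 = 1.6254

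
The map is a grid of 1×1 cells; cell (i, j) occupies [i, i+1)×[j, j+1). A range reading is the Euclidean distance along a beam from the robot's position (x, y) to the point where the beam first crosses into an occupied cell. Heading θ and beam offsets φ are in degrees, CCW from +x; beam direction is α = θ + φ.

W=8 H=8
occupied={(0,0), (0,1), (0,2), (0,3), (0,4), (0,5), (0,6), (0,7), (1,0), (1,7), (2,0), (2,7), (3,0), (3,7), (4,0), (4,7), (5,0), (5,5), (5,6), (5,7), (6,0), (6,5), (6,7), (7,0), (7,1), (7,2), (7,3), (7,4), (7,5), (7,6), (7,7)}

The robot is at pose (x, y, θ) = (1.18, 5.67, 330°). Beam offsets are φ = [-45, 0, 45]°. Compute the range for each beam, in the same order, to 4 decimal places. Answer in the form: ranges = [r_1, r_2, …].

ranges = [4.8347, 6.7204, 3.9548]

beam 1: φ=-45°, α=285°
  cosα=0.2588 sinα=-0.9659 | (1,5) | tMaxX 3.1682 tMaxY 0.6936 | tΔX 3.8637 tΔY 1.0353
    t=0.6936 [y] (1,4)
    t=1.7289 [y] (1,3)
    t=2.7642 [y] (1,2)
    t=3.1682 [x] (2,2)
    t=3.7995 [y] (2,1)
    t=4.8347 [y] (2,0) — stop
  → r_1 = 4.8347
beam 2: φ=0°, α=330°
  cosα=0.8660 sinα=-0.5000 | (1,5) | tMaxX 0.9469 tMaxY 1.3400 | tΔX 1.1547 tΔY 2.0000
    t=0.9469 [x] (2,5)
    t=1.3400 [y] (2,4)
    t=2.1016 [x] (3,4)
    t=3.2563 [x] (4,4)
    t=3.3400 [y] (4,3)
    t=4.4110 [x] (5,3)
    t=5.3400 [y] (5,2)
    t=5.5657 [x] (6,2)
    t=6.7204 [x] (7,2) — stop
  → r_2 = 6.7204
beam 3: φ=45°, α=15°
  cosα=0.9659 sinα=0.2588 | (1,5) | tMaxX 0.8489 tMaxY 1.2750 | tΔX 1.0353 tΔY 3.8637
    t=0.8489 [x] (2,5)
    t=1.2750 [y] (2,6)
    t=1.8842 [x] (3,6)
    t=2.9195 [x] (4,6)
    t=3.9548 [x] (5,6) — stop
  → r_3 = 3.9548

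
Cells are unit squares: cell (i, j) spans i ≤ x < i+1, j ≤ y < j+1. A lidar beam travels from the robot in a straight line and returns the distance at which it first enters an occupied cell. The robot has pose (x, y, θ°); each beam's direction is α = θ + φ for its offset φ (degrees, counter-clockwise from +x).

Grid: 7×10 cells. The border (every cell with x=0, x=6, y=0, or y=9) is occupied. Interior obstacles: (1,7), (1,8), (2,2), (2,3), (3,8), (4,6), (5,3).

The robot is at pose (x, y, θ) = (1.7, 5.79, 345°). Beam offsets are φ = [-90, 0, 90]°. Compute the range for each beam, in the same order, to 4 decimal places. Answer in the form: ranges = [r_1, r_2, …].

beam 1: φ=-90°, α=255°
  direction (-0.2588, -0.9659); cell (1,5); t to first gridline: x 2.7046, y 0.8179 (then +3.8637 / +1.0353)
    (1,4) via y @ 0.8179
    (1,3) via y @ 1.8531
    (0,3) via x @ 2.7046  # hit
  → r_1 = 2.7046
beam 2: φ=0°, α=345°
  direction (0.9659, -0.2588); cell (1,5); t to first gridline: x 0.3106, y 3.0523 (then +1.0353 / +3.8637)
    (2,5) via x @ 0.3106
    (3,5) via x @ 1.3459
    (4,5) via x @ 2.3811
    (4,4) via y @ 3.0523
    (5,4) via x @ 3.4164
    (6,4) via x @ 4.4517  # hit
  → r_2 = 4.4517
beam 3: φ=90°, α=75°
  direction (0.2588, 0.9659); cell (1,5); t to first gridline: x 1.1591, y 0.2174 (then +3.8637 / +1.0353)
    (1,6) via y @ 0.2174
    (2,6) via x @ 1.1591
    (2,7) via y @ 1.2527
    (2,8) via y @ 2.2880
    (2,9) via y @ 3.3232  # hit
  → r_3 = 3.3232

ranges = [2.7046, 4.4517, 3.3232]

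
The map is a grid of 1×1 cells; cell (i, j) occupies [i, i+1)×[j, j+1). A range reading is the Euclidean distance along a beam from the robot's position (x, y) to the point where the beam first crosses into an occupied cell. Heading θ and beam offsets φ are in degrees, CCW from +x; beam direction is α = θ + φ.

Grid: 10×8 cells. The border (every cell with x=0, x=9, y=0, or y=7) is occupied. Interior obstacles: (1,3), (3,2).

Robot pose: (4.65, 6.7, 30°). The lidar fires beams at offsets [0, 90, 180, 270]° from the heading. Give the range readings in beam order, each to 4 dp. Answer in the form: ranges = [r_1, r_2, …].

beam 1: φ=0°, α=30°
  dir = (cos 30°, sin 30°) = (0.8660, 0.5000); from cell (4,6)
  next x-line at t=0.4041, next y-line at t=0.6000; Δt_x=1.1547, Δt_y=2.0000
    x: enter (5,6) at t=0.4041
    y: enter (5,7) at t=0.6000 ← occupied
  → r_1 = 0.6000
beam 2: φ=90°, α=120°
  dir = (cos 120°, sin 120°) = (-0.5000, 0.8660); from cell (4,6)
  next x-line at t=1.3000, next y-line at t=0.3464; Δt_x=2.0000, Δt_y=1.1547
    y: enter (4,7) at t=0.3464 ← occupied
  → r_2 = 0.3464
beam 3: φ=180°, α=210°
  dir = (cos 210°, sin 210°) = (-0.8660, -0.5000); from cell (4,6)
  next x-line at t=0.7506, next y-line at t=1.4000; Δt_x=1.1547, Δt_y=2.0000
    x: enter (3,6) at t=0.7506
    y: enter (3,5) at t=1.4000
    x: enter (2,5) at t=1.9053
    x: enter (1,5) at t=3.0600
    y: enter (1,4) at t=3.4000
    x: enter (0,4) at t=4.2147 ← occupied
  → r_3 = 4.2147
beam 4: φ=270°, α=300°
  dir = (cos 300°, sin 300°) = (0.5000, -0.8660); from cell (4,6)
  next x-line at t=0.7000, next y-line at t=0.8083; Δt_x=2.0000, Δt_y=1.1547
    x: enter (5,6) at t=0.7000
    y: enter (5,5) at t=0.8083
    y: enter (5,4) at t=1.9630
    x: enter (6,4) at t=2.7000
    y: enter (6,3) at t=3.1177
    y: enter (6,2) at t=4.2724
    x: enter (7,2) at t=4.7000
    y: enter (7,1) at t=5.4271
    y: enter (7,0) at t=6.5818 ← occupied
  → r_4 = 6.5818

ranges = [0.6000, 0.3464, 4.2147, 6.5818]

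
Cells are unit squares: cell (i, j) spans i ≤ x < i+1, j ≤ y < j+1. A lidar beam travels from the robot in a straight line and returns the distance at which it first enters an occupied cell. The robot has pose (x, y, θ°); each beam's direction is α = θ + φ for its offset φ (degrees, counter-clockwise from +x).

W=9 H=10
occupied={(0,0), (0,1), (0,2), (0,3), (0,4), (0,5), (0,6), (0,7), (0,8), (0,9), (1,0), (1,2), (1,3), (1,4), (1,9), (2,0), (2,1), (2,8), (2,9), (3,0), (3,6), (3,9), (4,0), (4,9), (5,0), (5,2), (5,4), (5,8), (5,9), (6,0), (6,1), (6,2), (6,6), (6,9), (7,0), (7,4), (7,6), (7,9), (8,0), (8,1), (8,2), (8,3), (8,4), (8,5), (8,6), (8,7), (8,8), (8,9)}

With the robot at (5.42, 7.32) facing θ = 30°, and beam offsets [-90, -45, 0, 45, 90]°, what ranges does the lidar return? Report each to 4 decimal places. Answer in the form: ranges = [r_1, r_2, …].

ranges = [1.1600, 1.2364, 2.9791, 0.7040, 0.7852]

beam 1: φ=-90°, α=300°
  cosα=0.5000 sinα=-0.8660 | (5,7) | tMaxX 1.1600 tMaxY 0.3695 | tΔX 2.0000 tΔY 1.1547
    t=0.3695 [y] (5,6)
    t=1.1600 [x] (6,6) — stop
  → r_1 = 1.1600
beam 2: φ=-45°, α=345°
  cosα=0.9659 sinα=-0.2588 | (5,7) | tMaxX 0.6005 tMaxY 1.2364 | tΔX 1.0353 tΔY 3.8637
    t=0.6005 [x] (6,7)
    t=1.2364 [y] (6,6) — stop
  → r_2 = 1.2364
beam 3: φ=0°, α=30°
  cosα=0.8660 sinα=0.5000 | (5,7) | tMaxX 0.6697 tMaxY 1.3600 | tΔX 1.1547 tΔY 2.0000
    t=0.6697 [x] (6,7)
    t=1.3600 [y] (6,8)
    t=1.8244 [x] (7,8)
    t=2.9791 [x] (8,8) — stop
  → r_3 = 2.9791
beam 4: φ=45°, α=75°
  cosα=0.2588 sinα=0.9659 | (5,7) | tMaxX 2.2409 tMaxY 0.7040 | tΔX 3.8637 tΔY 1.0353
    t=0.7040 [y] (5,8) — stop
  → r_4 = 0.7040
beam 5: φ=90°, α=120°
  cosα=-0.5000 sinα=0.8660 | (5,7) | tMaxX 0.8400 tMaxY 0.7852 | tΔX 2.0000 tΔY 1.1547
    t=0.7852 [y] (5,8) — stop
  → r_5 = 0.7852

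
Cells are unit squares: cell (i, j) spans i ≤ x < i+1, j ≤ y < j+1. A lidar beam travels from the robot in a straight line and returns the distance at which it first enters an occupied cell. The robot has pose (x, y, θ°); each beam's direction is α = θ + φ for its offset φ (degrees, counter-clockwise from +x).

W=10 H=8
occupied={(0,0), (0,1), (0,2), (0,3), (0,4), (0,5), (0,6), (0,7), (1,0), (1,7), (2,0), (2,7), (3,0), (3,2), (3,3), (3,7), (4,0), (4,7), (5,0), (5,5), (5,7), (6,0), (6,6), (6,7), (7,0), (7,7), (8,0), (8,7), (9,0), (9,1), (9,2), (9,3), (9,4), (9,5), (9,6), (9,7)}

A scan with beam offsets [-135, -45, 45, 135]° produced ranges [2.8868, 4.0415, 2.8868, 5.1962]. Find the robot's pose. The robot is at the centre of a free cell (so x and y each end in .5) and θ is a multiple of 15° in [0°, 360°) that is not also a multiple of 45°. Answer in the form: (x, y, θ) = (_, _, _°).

(x, y, θ) = (5.5, 3.5, 15°)

Candidates: 44 free-cell centres × 16 headings = 704 poses. Raycast each; keep the one whose scan matches to 4 dp.
  (3.5, 5.5, 165°): beam 2 = 1.7321 ≠ 4.0415 ✗
  (6.5, 5.5, 30°): beam 1 = 4.6587 ≠ 2.8868 ✗
  (6.5, 3.5, 30°): beam 1 = 2.5882 ≠ 2.8868 ✗
  (7.5, 2.5, 240°): beam 1 = 3.6235 ≠ 2.8868 ✗
  …
  (5.5, 3.5, 15°): r_1=2.8868, r_2=4.0415, r_3=2.8868, r_4=5.1962 — all match ✓
Only this pose fits every beam.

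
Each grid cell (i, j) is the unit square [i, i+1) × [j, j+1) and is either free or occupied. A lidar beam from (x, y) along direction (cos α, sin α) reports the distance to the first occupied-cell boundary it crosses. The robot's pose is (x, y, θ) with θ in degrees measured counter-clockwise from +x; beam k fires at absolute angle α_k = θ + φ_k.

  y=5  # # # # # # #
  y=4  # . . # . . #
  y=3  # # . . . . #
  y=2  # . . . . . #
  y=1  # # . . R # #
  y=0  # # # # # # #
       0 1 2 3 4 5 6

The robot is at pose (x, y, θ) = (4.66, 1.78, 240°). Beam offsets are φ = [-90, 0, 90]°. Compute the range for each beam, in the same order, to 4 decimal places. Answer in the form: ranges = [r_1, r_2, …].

beam 1: φ=-90°, α=150°
  dir = (cos 150°, sin 150°) = (-0.8660, 0.5000); from cell (4,1)
  next x-line at t=0.7621, next y-line at t=0.4400; Δt_x=1.1547, Δt_y=2.0000
    y: enter (4,2) at t=0.4400
    x: enter (3,2) at t=0.7621
    x: enter (2,2) at t=1.9168
    y: enter (2,3) at t=2.4400
    x: enter (1,3) at t=3.0715 ← occupied
  → r_1 = 3.0715
beam 2: φ=0°, α=240°
  dir = (cos 240°, sin 240°) = (-0.5000, -0.8660); from cell (4,1)
  next x-line at t=1.3200, next y-line at t=0.9007; Δt_x=2.0000, Δt_y=1.1547
    y: enter (4,0) at t=0.9007 ← occupied
  → r_2 = 0.9007
beam 3: φ=90°, α=330°
  dir = (cos 330°, sin 330°) = (0.8660, -0.5000); from cell (4,1)
  next x-line at t=0.3926, next y-line at t=1.5600; Δt_x=1.1547, Δt_y=2.0000
    x: enter (5,1) at t=0.3926 ← occupied
  → r_3 = 0.3926

ranges = [3.0715, 0.9007, 0.3926]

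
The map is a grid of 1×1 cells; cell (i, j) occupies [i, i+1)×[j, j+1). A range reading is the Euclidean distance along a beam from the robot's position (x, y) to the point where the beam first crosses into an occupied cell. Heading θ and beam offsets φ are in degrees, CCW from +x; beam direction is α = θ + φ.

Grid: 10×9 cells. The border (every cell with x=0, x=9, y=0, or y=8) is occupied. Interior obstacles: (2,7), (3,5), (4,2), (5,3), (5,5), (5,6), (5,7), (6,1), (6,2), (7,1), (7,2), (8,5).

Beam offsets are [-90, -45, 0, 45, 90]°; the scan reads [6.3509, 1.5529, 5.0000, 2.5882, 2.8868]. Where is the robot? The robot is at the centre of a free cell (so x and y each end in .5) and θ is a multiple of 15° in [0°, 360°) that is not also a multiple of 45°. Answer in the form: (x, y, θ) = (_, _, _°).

(x, y, θ) = (3.5, 3.5, 120°)

Candidates: 44 free-cell centres × 16 headings = 704 poses. Raycast each; keep the one whose scan matches to 4 dp.
  (3.5, 1.5, 255°): beam 1 = 2.5882 ≠ 6.3509 ✗
  (6.5, 4.5, 330°): beam 1 = 1.0000 ≠ 6.3509 ✗
  (2.5, 6.5, 75°): beam 1 = 2.5882 ≠ 6.3509 ✗
  (4.5, 5.5, 255°): beam 1 = 0.5176 ≠ 6.3509 ✗
  (6.5, 7.5, 345°): beam 1 = 1.9319 ≠ 6.3509 ✗
  …
  (3.5, 3.5, 120°): r_1=6.3509, r_2=1.5529, r_3=5.0000, r_4=2.5882, r_5=2.8868 — all match ✓
Unique over the lattice → pose = (3.5, 3.5, 120°).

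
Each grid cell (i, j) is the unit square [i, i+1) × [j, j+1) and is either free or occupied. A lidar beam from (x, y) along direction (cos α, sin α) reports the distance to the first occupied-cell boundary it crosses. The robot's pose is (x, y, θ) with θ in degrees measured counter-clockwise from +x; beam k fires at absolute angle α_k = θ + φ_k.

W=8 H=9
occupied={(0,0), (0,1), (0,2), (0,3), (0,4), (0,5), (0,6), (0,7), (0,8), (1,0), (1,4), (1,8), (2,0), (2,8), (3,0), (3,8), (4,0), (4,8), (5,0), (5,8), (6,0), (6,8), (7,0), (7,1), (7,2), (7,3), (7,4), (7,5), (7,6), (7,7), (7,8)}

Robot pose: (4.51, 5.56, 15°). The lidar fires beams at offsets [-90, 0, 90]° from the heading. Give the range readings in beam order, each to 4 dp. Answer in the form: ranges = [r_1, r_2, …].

beam 1: φ=-90°, α=285°
  d=(0.2588,-0.9659)  start (4,5)  tX=1.8932 tY=0.5798  stride 1/|dx|=3.8637 1/|dy|=1.0353
    cross y-line → (4,4), t=0.5798
    cross y-line → (4,3), t=1.6150
    cross x-line → (5,3), t=1.8932
    cross y-line → (5,2), t=2.6503
    cross y-line → (5,1), t=3.6856
    cross y-line → (5,0), t=4.7209 (wall)
  → r_1 = 4.7209
beam 2: φ=0°, α=15°
  d=(0.9659,0.2588)  start (4,5)  tX=0.5073 tY=1.7000  stride 1/|dx|=1.0353 1/|dy|=3.8637
    cross x-line → (5,5), t=0.5073
    cross x-line → (6,5), t=1.5426
    cross y-line → (6,6), t=1.7000
    cross x-line → (7,6), t=2.5778 (wall)
  → r_2 = 2.5778
beam 3: φ=90°, α=105°
  d=(-0.2588,0.9659)  start (4,5)  tX=1.9705 tY=0.4555  stride 1/|dx|=3.8637 1/|dy|=1.0353
    cross y-line → (4,6), t=0.4555
    cross y-line → (4,7), t=1.4908
    cross x-line → (3,7), t=1.9705
    cross y-line → (3,8), t=2.5261 (wall)
  → r_3 = 2.5261

ranges = [4.7209, 2.5778, 2.5261]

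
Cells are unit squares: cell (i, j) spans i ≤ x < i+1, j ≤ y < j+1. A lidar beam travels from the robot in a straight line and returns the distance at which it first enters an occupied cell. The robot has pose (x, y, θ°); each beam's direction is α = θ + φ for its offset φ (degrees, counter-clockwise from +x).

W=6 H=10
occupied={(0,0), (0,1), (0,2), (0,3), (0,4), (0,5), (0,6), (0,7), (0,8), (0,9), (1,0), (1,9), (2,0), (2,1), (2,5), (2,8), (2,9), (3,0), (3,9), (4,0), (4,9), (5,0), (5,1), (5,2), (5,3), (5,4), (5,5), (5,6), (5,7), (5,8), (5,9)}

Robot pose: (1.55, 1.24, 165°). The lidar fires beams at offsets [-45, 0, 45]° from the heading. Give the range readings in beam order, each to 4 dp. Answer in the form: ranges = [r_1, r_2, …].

ranges = [1.1000, 0.5694, 0.4800]

beam 1: φ=-45°, α=120°
  cosα=-0.5000 sinα=0.8660 | (1,1) | tMaxX 1.1000 tMaxY 0.8776 | tΔX 2.0000 tΔY 1.1547
    t=0.8776 [y] (1,2)
    t=1.1000 [x] (0,2) — stop
  → r_1 = 1.1000
beam 2: φ=0°, α=165°
  cosα=-0.9659 sinα=0.2588 | (1,1) | tMaxX 0.5694 tMaxY 2.9364 | tΔX 1.0353 tΔY 3.8637
    t=0.5694 [x] (0,1) — stop
  → r_2 = 0.5694
beam 3: φ=45°, α=210°
  cosα=-0.8660 sinα=-0.5000 | (1,1) | tMaxX 0.6351 tMaxY 0.4800 | tΔX 1.1547 tΔY 2.0000
    t=0.4800 [y] (1,0) — stop
  → r_3 = 0.4800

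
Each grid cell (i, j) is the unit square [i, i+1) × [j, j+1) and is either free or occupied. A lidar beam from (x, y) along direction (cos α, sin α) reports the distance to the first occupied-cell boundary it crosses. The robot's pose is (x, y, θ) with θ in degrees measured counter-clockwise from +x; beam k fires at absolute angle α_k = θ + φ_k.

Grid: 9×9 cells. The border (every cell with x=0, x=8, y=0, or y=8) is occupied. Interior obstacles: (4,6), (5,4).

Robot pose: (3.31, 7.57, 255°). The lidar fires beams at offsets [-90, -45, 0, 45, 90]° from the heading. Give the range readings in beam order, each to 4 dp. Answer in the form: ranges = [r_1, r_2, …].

ranges = [1.6614, 2.6674, 6.8018, 1.3800, 4.8554]

beam 1: φ=-90°, α=165°
  d=(-0.9659,0.2588)  start (3,7)  tX=0.3209 tY=1.6614  stride 1/|dx|=1.0353 1/|dy|=3.8637
    cross x-line → (2,7), t=0.3209
    cross x-line → (1,7), t=1.3562
    cross y-line → (1,8), t=1.6614 (wall)
  → r_1 = 1.6614
beam 2: φ=-45°, α=210°
  d=(-0.8660,-0.5000)  start (3,7)  tX=0.3580 tY=1.1400  stride 1/|dx|=1.1547 1/|dy|=2.0000
    cross x-line → (2,7), t=0.3580
    cross y-line → (2,6), t=1.1400
    cross x-line → (1,6), t=1.5127
    cross x-line → (0,6), t=2.6674 (wall)
  → r_2 = 2.6674
beam 3: φ=0°, α=255°
  d=(-0.2588,-0.9659)  start (3,7)  tX=1.1977 tY=0.5901  stride 1/|dx|=3.8637 1/|dy|=1.0353
    cross y-line → (3,6), t=0.5901
    cross x-line → (2,6), t=1.1977
    cross y-line → (2,5), t=1.6254
    cross y-line → (2,4), t=2.6607
    cross y-line → (2,3), t=3.6959
    cross y-line → (2,2), t=4.7312
    cross x-line → (1,2), t=5.0615
    cross y-line → (1,1), t=5.7665
    cross y-line → (1,0), t=6.8018 (wall)
  → r_3 = 6.8018
beam 4: φ=45°, α=300°
  d=(0.5000,-0.8660)  start (3,7)  tX=1.3800 tY=0.6582  stride 1/|dx|=2.0000 1/|dy|=1.1547
    cross y-line → (3,6), t=0.6582
    cross x-line → (4,6), t=1.3800 (wall)
  → r_4 = 1.3800
beam 5: φ=90°, α=345°
  d=(0.9659,-0.2588)  start (3,7)  tX=0.7143 tY=2.2023  stride 1/|dx|=1.0353 1/|dy|=3.8637
    cross x-line → (4,7), t=0.7143
    cross x-line → (5,7), t=1.7496
    cross y-line → (5,6), t=2.2023
    cross x-line → (6,6), t=2.7849
    cross x-line → (7,6), t=3.8202
    cross x-line → (8,6), t=4.8554 (wall)
  → r_5 = 4.8554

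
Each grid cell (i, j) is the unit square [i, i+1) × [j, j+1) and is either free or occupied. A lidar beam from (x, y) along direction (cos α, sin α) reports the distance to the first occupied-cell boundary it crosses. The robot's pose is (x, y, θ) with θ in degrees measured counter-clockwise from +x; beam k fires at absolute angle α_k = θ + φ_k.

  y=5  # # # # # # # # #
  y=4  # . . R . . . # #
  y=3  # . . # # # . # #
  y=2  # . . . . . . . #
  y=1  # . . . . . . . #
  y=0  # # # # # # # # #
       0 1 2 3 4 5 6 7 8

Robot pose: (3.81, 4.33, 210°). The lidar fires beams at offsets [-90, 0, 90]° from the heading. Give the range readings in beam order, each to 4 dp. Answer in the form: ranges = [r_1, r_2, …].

ranges = [0.7736, 0.6600, 0.3811]

beam 1: φ=-90°, α=120°
  direction (-0.5000, 0.8660); cell (3,4); t to first gridline: x 1.6200, y 0.7736 (then +2.0000 / +1.1547)
    (3,5) via y @ 0.7736  # hit
  → r_1 = 0.7736
beam 2: φ=0°, α=210°
  direction (-0.8660, -0.5000); cell (3,4); t to first gridline: x 0.9353, y 0.6600 (then +1.1547 / +2.0000)
    (3,3) via y @ 0.6600  # hit
  → r_2 = 0.6600
beam 3: φ=90°, α=300°
  direction (0.5000, -0.8660); cell (3,4); t to first gridline: x 0.3800, y 0.3811 (then +2.0000 / +1.1547)
    (4,4) via x @ 0.3800
    (4,3) via y @ 0.3811  # hit
  → r_3 = 0.3811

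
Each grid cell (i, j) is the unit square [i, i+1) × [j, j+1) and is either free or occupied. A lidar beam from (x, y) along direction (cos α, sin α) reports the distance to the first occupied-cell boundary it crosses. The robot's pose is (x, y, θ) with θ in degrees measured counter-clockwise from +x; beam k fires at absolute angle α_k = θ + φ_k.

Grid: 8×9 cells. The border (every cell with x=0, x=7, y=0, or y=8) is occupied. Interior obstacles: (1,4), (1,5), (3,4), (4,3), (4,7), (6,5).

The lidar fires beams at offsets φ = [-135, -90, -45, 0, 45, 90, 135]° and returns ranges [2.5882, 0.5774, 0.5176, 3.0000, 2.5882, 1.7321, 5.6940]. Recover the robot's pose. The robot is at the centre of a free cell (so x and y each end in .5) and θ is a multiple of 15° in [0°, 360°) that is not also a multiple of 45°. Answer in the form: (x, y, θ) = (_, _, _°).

(x, y, θ) = (4.5, 6.5, 150°)

Enumerate (i+0.5, j+0.5, θ) over the 36 free cells and 16 admissible headings. For each, cast all 7 beams and compare to the given ranges.
  (6.5, 2.5, 120°): beam 1 = 0.5176 ≠ 2.5882 ✗
  (6.5, 2.5, 60°): beam 1 = 1.5529 ≠ 2.5882 ✗
  (4.5, 4.5, 15°): beam 1 = 0.5774 ≠ 2.5882 ✗
  (1.5, 1.5, 165°): beam 1 = 3.0000 ≠ 2.5882 ✗
  …
  (4.5, 6.5, 150°): r_1=2.5882, r_2=0.5774, r_3=0.5176, r_4=3.0000, r_5=2.5882, r_6=1.7321, r_7=5.6940 — all match ✓
Unique over the lattice → pose = (4.5, 6.5, 150°).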